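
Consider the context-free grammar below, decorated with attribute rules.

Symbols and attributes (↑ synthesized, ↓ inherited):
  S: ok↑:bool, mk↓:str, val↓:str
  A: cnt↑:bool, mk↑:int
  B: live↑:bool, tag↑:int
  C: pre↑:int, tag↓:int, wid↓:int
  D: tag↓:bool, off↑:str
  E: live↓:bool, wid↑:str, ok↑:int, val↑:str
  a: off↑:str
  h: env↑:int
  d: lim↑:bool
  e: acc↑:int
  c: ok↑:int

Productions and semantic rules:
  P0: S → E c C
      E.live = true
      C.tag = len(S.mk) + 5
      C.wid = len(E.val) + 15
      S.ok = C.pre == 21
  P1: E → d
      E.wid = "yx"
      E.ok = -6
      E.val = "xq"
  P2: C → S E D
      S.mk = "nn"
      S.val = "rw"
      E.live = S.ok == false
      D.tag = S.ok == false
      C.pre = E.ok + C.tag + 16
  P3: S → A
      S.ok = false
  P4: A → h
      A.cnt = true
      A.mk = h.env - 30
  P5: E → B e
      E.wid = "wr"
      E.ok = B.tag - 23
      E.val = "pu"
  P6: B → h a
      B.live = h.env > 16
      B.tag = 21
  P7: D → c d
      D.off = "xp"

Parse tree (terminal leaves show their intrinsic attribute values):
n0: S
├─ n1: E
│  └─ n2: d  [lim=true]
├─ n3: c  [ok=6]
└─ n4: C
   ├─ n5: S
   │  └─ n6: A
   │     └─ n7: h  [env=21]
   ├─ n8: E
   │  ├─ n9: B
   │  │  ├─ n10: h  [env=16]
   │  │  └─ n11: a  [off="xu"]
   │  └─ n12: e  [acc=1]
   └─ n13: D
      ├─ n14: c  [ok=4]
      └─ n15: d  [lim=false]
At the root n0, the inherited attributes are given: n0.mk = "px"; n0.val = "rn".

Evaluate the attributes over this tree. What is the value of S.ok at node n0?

1. n0.mk = "px"  [given at root]
2. n0.val = "rn"  [given at root]
3. n1.live = true  [true]
4. n2.lim = true  [terminal]
5. n1.wid = "yx"  ["yx"]
6. n1.ok = -6  [-6]
7. n1.val = "xq"  ["xq"]
8. n3.ok = 6  [terminal]
9. n4.tag = 7  [len(S.mk) + 5]
10. n4.wid = 17  [len(E.val) + 15]
11. n5.mk = "nn"  ["nn"]
12. n5.val = "rw"  ["rw"]
13. n7.env = 21  [terminal]
14. n6.cnt = true  [true]
15. n6.mk = -9  [h.env - 30]
16. n5.ok = false  [false]
17. n8.live = true  [S.ok == false]
18. n10.env = 16  [terminal]
19. n11.off = "xu"  [terminal]
20. n9.live = false  [h.env > 16]
21. n9.tag = 21  [21]
22. n12.acc = 1  [terminal]
23. n8.wid = "wr"  ["wr"]
24. n8.ok = -2  [B.tag - 23]
25. n8.val = "pu"  ["pu"]
26. n13.tag = true  [S.ok == false]
27. n14.ok = 4  [terminal]
28. n15.lim = false  [terminal]
29. n13.off = "xp"  ["xp"]
30. n4.pre = 21  [E.ok + C.tag + 16]
31. n0.ok = true  [C.pre == 21]

true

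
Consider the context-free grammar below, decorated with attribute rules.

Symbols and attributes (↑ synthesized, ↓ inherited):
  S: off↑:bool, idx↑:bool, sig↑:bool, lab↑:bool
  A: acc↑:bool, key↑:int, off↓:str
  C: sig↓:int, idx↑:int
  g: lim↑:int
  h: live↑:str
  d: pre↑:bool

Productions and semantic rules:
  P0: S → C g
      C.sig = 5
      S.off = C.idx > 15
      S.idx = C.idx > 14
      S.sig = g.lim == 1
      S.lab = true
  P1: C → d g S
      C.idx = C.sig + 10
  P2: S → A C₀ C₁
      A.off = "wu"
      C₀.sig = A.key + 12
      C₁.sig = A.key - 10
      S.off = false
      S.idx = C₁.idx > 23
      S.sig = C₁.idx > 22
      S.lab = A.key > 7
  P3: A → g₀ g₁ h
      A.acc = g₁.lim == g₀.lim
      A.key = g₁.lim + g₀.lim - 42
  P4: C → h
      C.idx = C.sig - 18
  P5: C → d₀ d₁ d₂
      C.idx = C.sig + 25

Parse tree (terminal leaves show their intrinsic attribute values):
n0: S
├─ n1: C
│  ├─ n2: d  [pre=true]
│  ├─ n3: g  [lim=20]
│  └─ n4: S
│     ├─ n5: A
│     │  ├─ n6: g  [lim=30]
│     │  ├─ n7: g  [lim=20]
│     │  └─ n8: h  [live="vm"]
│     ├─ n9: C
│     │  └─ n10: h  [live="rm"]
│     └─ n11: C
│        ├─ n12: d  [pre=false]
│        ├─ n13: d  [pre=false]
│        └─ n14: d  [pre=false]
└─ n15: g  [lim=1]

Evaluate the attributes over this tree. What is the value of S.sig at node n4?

true

1. n1.sig = 5  [5]
2. n2.pre = true  [terminal]
3. n3.lim = 20  [terminal]
4. n5.off = "wu"  ["wu"]
5. n6.lim = 30  [terminal]
6. n7.lim = 20  [terminal]
7. n8.live = "vm"  [terminal]
8. n5.acc = false  [g₁.lim == g₀.lim]
9. n5.key = 8  [g₁.lim + g₀.lim - 42]
10. n9.sig = 20  [A.key + 12]
11. n10.live = "rm"  [terminal]
12. n9.idx = 2  [C.sig - 18]
13. n11.sig = -2  [A.key - 10]
14. n12.pre = false  [terminal]
15. n13.pre = false  [terminal]
16. n14.pre = false  [terminal]
17. n11.idx = 23  [C.sig + 25]
18. n4.off = false  [false]
19. n4.idx = false  [C₁.idx > 23]
20. n4.sig = true  [C₁.idx > 22]
21. n4.lab = true  [A.key > 7]
22. n1.idx = 15  [C.sig + 10]
23. n15.lim = 1  [terminal]
24. n0.off = false  [C.idx > 15]
25. n0.idx = true  [C.idx > 14]
26. n0.sig = true  [g.lim == 1]
27. n0.lab = true  [true]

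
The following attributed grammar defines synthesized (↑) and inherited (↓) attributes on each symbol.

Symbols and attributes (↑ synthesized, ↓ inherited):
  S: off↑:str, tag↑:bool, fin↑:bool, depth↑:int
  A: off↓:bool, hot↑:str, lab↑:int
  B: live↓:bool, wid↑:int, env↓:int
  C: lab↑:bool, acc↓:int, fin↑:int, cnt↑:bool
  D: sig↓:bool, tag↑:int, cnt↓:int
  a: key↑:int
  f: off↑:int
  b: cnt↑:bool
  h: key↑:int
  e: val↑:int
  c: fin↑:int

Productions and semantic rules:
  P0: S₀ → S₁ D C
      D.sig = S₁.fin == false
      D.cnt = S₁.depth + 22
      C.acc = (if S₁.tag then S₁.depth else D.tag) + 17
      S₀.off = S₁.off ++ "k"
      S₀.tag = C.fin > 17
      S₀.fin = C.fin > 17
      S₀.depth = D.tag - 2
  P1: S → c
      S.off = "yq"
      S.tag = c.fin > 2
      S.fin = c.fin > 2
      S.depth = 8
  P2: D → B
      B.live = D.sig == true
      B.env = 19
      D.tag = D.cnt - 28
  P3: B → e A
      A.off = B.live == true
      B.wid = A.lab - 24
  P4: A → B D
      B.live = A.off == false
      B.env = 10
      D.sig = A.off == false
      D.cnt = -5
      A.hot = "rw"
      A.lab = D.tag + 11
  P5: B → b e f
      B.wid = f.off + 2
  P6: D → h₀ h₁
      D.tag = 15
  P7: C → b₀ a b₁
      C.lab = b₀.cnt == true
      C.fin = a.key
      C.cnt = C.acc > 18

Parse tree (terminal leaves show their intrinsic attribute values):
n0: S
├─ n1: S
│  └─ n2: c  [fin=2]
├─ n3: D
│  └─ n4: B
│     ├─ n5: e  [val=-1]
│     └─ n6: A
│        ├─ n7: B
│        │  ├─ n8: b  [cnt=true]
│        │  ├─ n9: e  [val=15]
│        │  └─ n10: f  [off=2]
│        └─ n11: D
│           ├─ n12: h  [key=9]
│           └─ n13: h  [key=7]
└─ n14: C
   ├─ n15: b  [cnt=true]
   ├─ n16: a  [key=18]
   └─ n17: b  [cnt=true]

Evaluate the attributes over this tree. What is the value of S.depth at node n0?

1. n2.fin = 2  [terminal]
2. n1.off = "yq"  ["yq"]
3. n1.tag = false  [c.fin > 2]
4. n1.fin = false  [c.fin > 2]
5. n1.depth = 8  [8]
6. n3.sig = true  [S₁.fin == false]
7. n3.cnt = 30  [S₁.depth + 22]
8. n4.live = true  [D.sig == true]
9. n4.env = 19  [19]
10. n5.val = -1  [terminal]
11. n6.off = true  [B.live == true]
12. n7.live = false  [A.off == false]
13. n7.env = 10  [10]
14. n8.cnt = true  [terminal]
15. n9.val = 15  [terminal]
16. n10.off = 2  [terminal]
17. n7.wid = 4  [f.off + 2]
18. n11.sig = false  [A.off == false]
19. n11.cnt = -5  [-5]
20. n12.key = 9  [terminal]
21. n13.key = 7  [terminal]
22. n11.tag = 15  [15]
23. n6.hot = "rw"  ["rw"]
24. n6.lab = 26  [D.tag + 11]
25. n4.wid = 2  [A.lab - 24]
26. n3.tag = 2  [D.cnt - 28]
27. n14.acc = 19  [(if S₁.tag then S₁.depth else D.tag) + 17]
28. n15.cnt = true  [terminal]
29. n16.key = 18  [terminal]
30. n17.cnt = true  [terminal]
31. n14.lab = true  [b₀.cnt == true]
32. n14.fin = 18  [a.key]
33. n14.cnt = true  [C.acc > 18]
34. n0.off = "yqk"  [S₁.off ++ "k"]
35. n0.tag = true  [C.fin > 17]
36. n0.fin = true  [C.fin > 17]
37. n0.depth = 0  [D.tag - 2]

0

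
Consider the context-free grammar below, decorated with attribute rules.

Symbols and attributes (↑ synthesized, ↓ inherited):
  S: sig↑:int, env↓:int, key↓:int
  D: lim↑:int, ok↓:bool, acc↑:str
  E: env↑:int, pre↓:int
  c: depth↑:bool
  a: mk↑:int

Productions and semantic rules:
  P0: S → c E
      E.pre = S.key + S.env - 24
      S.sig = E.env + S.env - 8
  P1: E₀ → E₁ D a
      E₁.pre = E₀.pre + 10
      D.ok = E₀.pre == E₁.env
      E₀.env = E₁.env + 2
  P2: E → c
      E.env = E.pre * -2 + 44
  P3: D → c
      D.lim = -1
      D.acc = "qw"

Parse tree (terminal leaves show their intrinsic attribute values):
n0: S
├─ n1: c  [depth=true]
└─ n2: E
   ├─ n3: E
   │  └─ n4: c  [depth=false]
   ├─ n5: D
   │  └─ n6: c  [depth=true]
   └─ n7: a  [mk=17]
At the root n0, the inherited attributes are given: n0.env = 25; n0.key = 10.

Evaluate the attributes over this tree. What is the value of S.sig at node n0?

1. n0.env = 25  [given at root]
2. n0.key = 10  [given at root]
3. n1.depth = true  [terminal]
4. n2.pre = 11  [S.key + S.env - 24]
5. n3.pre = 21  [E₀.pre + 10]
6. n4.depth = false  [terminal]
7. n3.env = 2  [E.pre * -2 + 44]
8. n5.ok = false  [E₀.pre == E₁.env]
9. n6.depth = true  [terminal]
10. n5.lim = -1  [-1]
11. n5.acc = "qw"  ["qw"]
12. n7.mk = 17  [terminal]
13. n2.env = 4  [E₁.env + 2]
14. n0.sig = 21  [E.env + S.env - 8]

21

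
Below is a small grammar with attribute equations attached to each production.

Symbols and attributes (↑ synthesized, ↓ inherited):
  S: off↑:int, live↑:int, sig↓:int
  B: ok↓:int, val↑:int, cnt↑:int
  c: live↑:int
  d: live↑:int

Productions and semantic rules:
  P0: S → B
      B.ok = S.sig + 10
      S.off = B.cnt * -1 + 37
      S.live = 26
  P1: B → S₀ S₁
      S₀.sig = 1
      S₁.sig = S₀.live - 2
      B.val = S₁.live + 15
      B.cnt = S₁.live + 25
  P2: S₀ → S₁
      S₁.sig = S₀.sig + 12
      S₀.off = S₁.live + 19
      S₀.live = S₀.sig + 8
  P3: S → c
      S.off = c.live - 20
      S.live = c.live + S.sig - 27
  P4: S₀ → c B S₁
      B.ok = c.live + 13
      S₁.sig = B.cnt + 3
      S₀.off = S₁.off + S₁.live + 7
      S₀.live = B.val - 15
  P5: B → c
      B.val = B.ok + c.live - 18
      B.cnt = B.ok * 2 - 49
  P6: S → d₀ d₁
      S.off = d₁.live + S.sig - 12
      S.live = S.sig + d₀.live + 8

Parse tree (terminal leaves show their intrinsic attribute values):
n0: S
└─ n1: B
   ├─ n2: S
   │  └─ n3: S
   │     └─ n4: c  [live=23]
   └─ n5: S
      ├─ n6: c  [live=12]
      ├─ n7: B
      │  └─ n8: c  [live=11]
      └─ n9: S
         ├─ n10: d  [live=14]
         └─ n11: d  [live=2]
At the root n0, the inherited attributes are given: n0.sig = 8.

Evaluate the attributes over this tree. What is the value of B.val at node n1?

18

1. n0.sig = 8  [given at root]
2. n1.ok = 18  [S.sig + 10]
3. n2.sig = 1  [1]
4. n3.sig = 13  [S₀.sig + 12]
5. n4.live = 23  [terminal]
6. n3.off = 3  [c.live - 20]
7. n3.live = 9  [c.live + S.sig - 27]
8. n2.off = 28  [S₁.live + 19]
9. n2.live = 9  [S₀.sig + 8]
10. n5.sig = 7  [S₀.live - 2]
11. n6.live = 12  [terminal]
12. n7.ok = 25  [c.live + 13]
13. n8.live = 11  [terminal]
14. n7.val = 18  [B.ok + c.live - 18]
15. n7.cnt = 1  [B.ok * 2 - 49]
16. n9.sig = 4  [B.cnt + 3]
17. n10.live = 14  [terminal]
18. n11.live = 2  [terminal]
19. n9.off = -6  [d₁.live + S.sig - 12]
20. n9.live = 26  [S.sig + d₀.live + 8]
21. n5.off = 27  [S₁.off + S₁.live + 7]
22. n5.live = 3  [B.val - 15]
23. n1.val = 18  [S₁.live + 15]
24. n1.cnt = 28  [S₁.live + 25]
25. n0.off = 9  [B.cnt * -1 + 37]
26. n0.live = 26  [26]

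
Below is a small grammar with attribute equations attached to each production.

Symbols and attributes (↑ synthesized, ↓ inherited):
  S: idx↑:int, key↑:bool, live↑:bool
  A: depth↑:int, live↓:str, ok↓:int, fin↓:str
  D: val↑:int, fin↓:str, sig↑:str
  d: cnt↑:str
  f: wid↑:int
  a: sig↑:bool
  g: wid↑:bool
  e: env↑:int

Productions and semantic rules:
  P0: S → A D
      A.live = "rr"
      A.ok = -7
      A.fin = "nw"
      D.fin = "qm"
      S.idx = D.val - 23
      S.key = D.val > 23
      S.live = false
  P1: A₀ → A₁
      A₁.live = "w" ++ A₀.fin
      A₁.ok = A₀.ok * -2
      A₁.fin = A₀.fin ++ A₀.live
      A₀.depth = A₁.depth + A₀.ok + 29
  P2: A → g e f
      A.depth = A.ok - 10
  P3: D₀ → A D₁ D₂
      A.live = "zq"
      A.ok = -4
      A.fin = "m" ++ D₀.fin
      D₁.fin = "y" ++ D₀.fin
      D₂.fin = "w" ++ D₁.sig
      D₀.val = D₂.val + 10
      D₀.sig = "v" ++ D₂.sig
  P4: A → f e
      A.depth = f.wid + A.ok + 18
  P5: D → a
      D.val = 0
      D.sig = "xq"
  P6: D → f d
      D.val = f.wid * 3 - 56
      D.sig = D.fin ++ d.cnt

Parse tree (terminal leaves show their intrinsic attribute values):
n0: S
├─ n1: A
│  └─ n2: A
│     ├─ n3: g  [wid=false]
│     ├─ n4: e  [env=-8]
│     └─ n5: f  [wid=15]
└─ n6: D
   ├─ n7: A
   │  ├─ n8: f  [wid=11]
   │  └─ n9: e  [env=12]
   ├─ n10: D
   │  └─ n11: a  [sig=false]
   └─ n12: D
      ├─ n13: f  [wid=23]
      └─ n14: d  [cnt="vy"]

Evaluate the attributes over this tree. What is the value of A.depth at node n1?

1. n1.live = "rr"  ["rr"]
2. n1.ok = -7  [-7]
3. n1.fin = "nw"  ["nw"]
4. n2.live = "wnw"  ["w" ++ A₀.fin]
5. n2.ok = 14  [A₀.ok * -2]
6. n2.fin = "nwrr"  [A₀.fin ++ A₀.live]
7. n3.wid = false  [terminal]
8. n4.env = -8  [terminal]
9. n5.wid = 15  [terminal]
10. n2.depth = 4  [A.ok - 10]
11. n1.depth = 26  [A₁.depth + A₀.ok + 29]
12. n6.fin = "qm"  ["qm"]
13. n7.live = "zq"  ["zq"]
14. n7.ok = -4  [-4]
15. n7.fin = "mqm"  ["m" ++ D₀.fin]
16. n8.wid = 11  [terminal]
17. n9.env = 12  [terminal]
18. n7.depth = 25  [f.wid + A.ok + 18]
19. n10.fin = "yqm"  ["y" ++ D₀.fin]
20. n11.sig = false  [terminal]
21. n10.val = 0  [0]
22. n10.sig = "xq"  ["xq"]
23. n12.fin = "wxq"  ["w" ++ D₁.sig]
24. n13.wid = 23  [terminal]
25. n14.cnt = "vy"  [terminal]
26. n12.val = 13  [f.wid * 3 - 56]
27. n12.sig = "wxqvy"  [D.fin ++ d.cnt]
28. n6.val = 23  [D₂.val + 10]
29. n6.sig = "vwxqvy"  ["v" ++ D₂.sig]
30. n0.idx = 0  [D.val - 23]
31. n0.key = false  [D.val > 23]
32. n0.live = false  [false]

26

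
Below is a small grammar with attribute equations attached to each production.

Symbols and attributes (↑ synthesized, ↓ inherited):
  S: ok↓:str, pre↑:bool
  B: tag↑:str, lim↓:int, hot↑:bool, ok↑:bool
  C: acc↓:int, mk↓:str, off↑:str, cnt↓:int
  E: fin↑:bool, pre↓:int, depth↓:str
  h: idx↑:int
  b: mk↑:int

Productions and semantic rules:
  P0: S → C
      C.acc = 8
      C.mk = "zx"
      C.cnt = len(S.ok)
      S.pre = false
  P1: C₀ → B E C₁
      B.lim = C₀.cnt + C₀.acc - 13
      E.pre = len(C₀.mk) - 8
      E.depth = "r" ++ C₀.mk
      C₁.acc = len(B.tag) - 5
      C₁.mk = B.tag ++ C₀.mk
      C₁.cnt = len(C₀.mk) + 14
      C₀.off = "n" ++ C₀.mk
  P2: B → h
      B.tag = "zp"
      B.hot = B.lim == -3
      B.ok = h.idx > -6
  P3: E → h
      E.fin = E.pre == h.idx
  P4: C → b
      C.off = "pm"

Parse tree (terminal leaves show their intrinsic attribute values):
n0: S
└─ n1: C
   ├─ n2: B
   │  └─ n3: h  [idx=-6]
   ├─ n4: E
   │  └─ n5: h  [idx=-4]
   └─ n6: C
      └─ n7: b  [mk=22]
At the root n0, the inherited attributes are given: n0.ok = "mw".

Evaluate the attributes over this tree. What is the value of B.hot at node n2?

true

1. n0.ok = "mw"  [given at root]
2. n1.acc = 8  [8]
3. n1.mk = "zx"  ["zx"]
4. n1.cnt = 2  [len(S.ok)]
5. n2.lim = -3  [C₀.cnt + C₀.acc - 13]
6. n3.idx = -6  [terminal]
7. n2.tag = "zp"  ["zp"]
8. n2.hot = true  [B.lim == -3]
9. n2.ok = false  [h.idx > -6]
10. n4.pre = -6  [len(C₀.mk) - 8]
11. n4.depth = "rzx"  ["r" ++ C₀.mk]
12. n5.idx = -4  [terminal]
13. n4.fin = false  [E.pre == h.idx]
14. n6.acc = -3  [len(B.tag) - 5]
15. n6.mk = "zpzx"  [B.tag ++ C₀.mk]
16. n6.cnt = 16  [len(C₀.mk) + 14]
17. n7.mk = 22  [terminal]
18. n6.off = "pm"  ["pm"]
19. n1.off = "nzx"  ["n" ++ C₀.mk]
20. n0.pre = false  [false]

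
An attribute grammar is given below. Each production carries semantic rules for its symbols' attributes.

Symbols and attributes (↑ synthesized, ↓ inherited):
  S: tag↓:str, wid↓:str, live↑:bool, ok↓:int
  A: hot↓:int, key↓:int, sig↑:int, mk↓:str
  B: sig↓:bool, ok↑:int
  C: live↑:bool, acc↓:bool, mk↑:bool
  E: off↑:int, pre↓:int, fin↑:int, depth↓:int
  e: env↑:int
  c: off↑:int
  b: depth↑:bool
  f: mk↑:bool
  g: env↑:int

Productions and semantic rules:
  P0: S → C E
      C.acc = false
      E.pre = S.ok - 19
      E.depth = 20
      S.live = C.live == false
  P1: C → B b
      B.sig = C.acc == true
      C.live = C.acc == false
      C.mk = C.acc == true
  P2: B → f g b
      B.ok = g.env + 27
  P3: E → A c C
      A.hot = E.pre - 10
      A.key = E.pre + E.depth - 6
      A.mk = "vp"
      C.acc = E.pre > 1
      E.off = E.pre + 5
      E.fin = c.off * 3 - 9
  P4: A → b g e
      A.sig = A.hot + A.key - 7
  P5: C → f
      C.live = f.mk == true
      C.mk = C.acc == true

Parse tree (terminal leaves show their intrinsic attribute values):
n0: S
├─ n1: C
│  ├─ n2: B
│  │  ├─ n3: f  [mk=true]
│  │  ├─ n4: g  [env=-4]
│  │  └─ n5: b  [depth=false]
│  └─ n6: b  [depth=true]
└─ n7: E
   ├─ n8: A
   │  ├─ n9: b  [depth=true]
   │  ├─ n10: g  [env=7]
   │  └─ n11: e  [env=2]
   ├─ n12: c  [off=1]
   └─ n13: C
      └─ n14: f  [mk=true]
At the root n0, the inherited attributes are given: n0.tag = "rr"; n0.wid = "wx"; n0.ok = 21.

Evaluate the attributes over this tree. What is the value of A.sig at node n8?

1

1. n0.tag = "rr"  [given at root]
2. n0.wid = "wx"  [given at root]
3. n0.ok = 21  [given at root]
4. n1.acc = false  [false]
5. n2.sig = false  [C.acc == true]
6. n3.mk = true  [terminal]
7. n4.env = -4  [terminal]
8. n5.depth = false  [terminal]
9. n2.ok = 23  [g.env + 27]
10. n6.depth = true  [terminal]
11. n1.live = true  [C.acc == false]
12. n1.mk = false  [C.acc == true]
13. n7.pre = 2  [S.ok - 19]
14. n7.depth = 20  [20]
15. n8.hot = -8  [E.pre - 10]
16. n8.key = 16  [E.pre + E.depth - 6]
17. n8.mk = "vp"  ["vp"]
18. n9.depth = true  [terminal]
19. n10.env = 7  [terminal]
20. n11.env = 2  [terminal]
21. n8.sig = 1  [A.hot + A.key - 7]
22. n12.off = 1  [terminal]
23. n13.acc = true  [E.pre > 1]
24. n14.mk = true  [terminal]
25. n13.live = true  [f.mk == true]
26. n13.mk = true  [C.acc == true]
27. n7.off = 7  [E.pre + 5]
28. n7.fin = -6  [c.off * 3 - 9]
29. n0.live = false  [C.live == false]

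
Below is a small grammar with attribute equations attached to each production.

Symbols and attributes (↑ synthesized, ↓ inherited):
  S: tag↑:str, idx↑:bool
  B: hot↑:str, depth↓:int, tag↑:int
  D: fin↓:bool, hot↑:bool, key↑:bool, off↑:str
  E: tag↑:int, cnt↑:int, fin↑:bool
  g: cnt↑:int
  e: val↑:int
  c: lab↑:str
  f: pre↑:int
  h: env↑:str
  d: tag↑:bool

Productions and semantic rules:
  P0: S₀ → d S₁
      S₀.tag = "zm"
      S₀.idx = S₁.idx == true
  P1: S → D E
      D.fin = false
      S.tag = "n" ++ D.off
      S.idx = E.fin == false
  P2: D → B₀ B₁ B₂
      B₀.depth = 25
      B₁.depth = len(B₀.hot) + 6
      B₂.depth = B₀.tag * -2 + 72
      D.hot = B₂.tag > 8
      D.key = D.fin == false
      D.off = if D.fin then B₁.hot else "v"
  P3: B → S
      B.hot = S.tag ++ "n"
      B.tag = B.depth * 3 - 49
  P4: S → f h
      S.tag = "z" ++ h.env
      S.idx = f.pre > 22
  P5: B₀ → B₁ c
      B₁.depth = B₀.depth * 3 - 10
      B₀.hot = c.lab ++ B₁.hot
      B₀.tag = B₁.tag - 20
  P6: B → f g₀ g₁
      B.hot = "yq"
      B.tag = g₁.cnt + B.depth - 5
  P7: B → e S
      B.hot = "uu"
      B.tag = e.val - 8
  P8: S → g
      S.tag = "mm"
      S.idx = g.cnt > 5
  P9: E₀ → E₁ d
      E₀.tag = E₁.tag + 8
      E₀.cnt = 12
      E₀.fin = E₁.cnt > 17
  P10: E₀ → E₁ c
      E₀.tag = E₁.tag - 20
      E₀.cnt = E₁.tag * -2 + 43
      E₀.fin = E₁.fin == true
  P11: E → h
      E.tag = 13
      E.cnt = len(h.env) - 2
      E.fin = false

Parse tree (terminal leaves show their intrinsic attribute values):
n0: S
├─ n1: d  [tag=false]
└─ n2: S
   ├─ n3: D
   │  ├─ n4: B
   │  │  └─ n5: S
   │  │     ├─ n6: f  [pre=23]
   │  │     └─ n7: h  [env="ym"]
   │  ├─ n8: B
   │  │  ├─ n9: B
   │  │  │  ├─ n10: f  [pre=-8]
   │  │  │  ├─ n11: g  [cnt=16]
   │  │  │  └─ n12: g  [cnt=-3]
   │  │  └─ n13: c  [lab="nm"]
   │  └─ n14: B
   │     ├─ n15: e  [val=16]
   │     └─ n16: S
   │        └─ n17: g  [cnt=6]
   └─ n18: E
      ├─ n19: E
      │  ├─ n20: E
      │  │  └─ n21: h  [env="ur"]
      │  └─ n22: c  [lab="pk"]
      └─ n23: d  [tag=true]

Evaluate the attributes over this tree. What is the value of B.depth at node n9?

20

1. n1.tag = false  [terminal]
2. n3.fin = false  [false]
3. n4.depth = 25  [25]
4. n6.pre = 23  [terminal]
5. n7.env = "ym"  [terminal]
6. n5.tag = "zym"  ["z" ++ h.env]
7. n5.idx = true  [f.pre > 22]
8. n4.hot = "zymn"  [S.tag ++ "n"]
9. n4.tag = 26  [B.depth * 3 - 49]
10. n8.depth = 10  [len(B₀.hot) + 6]
11. n9.depth = 20  [B₀.depth * 3 - 10]
12. n10.pre = -8  [terminal]
13. n11.cnt = 16  [terminal]
14. n12.cnt = -3  [terminal]
15. n9.hot = "yq"  ["yq"]
16. n9.tag = 12  [g₁.cnt + B.depth - 5]
17. n13.lab = "nm"  [terminal]
18. n8.hot = "nmyq"  [c.lab ++ B₁.hot]
19. n8.tag = -8  [B₁.tag - 20]
20. n14.depth = 20  [B₀.tag * -2 + 72]
21. n15.val = 16  [terminal]
22. n17.cnt = 6  [terminal]
23. n16.tag = "mm"  ["mm"]
24. n16.idx = true  [g.cnt > 5]
25. n14.hot = "uu"  ["uu"]
26. n14.tag = 8  [e.val - 8]
27. n3.hot = false  [B₂.tag > 8]
28. n3.key = true  [D.fin == false]
29. n3.off = "v"  [if D.fin then B₁.hot else "v"]
30. n21.env = "ur"  [terminal]
31. n20.tag = 13  [13]
32. n20.cnt = 0  [len(h.env) - 2]
33. n20.fin = false  [false]
34. n22.lab = "pk"  [terminal]
35. n19.tag = -7  [E₁.tag - 20]
36. n19.cnt = 17  [E₁.tag * -2 + 43]
37. n19.fin = false  [E₁.fin == true]
38. n23.tag = true  [terminal]
39. n18.tag = 1  [E₁.tag + 8]
40. n18.cnt = 12  [12]
41. n18.fin = false  [E₁.cnt > 17]
42. n2.tag = "nv"  ["n" ++ D.off]
43. n2.idx = true  [E.fin == false]
44. n0.tag = "zm"  ["zm"]
45. n0.idx = true  [S₁.idx == true]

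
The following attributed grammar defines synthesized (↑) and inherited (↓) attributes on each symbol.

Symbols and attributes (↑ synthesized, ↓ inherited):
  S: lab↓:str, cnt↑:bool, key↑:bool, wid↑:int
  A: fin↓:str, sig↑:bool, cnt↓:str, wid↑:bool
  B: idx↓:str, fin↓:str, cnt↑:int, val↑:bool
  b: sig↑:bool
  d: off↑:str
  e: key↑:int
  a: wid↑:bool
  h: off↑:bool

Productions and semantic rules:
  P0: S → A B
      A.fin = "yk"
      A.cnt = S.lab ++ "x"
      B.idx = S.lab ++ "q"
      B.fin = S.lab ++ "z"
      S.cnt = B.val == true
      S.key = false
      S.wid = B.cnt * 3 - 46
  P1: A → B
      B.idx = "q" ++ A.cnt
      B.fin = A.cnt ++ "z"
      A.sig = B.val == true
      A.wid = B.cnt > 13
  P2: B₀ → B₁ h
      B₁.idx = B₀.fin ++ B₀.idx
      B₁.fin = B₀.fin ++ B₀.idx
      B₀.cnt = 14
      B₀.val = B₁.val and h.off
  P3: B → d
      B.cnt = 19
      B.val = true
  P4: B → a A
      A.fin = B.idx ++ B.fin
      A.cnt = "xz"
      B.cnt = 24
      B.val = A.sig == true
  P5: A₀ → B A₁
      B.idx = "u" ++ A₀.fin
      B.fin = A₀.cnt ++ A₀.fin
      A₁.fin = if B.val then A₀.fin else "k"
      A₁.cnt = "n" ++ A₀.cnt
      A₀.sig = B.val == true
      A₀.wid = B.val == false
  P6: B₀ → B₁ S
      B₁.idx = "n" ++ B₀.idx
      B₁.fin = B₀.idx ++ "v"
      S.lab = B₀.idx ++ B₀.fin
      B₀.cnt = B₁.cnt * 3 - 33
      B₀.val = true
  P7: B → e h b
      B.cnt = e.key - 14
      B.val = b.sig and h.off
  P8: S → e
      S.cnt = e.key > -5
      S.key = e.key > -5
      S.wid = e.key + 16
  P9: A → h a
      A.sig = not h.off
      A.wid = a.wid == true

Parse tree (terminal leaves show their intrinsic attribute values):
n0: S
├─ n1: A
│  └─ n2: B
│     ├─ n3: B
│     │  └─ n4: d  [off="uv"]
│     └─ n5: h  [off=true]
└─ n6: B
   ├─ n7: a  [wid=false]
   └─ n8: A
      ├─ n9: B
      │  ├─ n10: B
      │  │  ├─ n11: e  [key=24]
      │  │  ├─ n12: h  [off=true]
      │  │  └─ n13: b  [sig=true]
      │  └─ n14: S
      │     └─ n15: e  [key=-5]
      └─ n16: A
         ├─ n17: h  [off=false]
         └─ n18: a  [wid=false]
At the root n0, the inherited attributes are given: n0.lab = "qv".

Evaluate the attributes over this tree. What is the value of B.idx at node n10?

1. n0.lab = "qv"  [given at root]
2. n1.fin = "yk"  ["yk"]
3. n1.cnt = "qvx"  [S.lab ++ "x"]
4. n2.idx = "qqvx"  ["q" ++ A.cnt]
5. n2.fin = "qvxz"  [A.cnt ++ "z"]
6. n3.idx = "qvxzqqvx"  [B₀.fin ++ B₀.idx]
7. n3.fin = "qvxzqqvx"  [B₀.fin ++ B₀.idx]
8. n4.off = "uv"  [terminal]
9. n3.cnt = 19  [19]
10. n3.val = true  [true]
11. n5.off = true  [terminal]
12. n2.cnt = 14  [14]
13. n2.val = true  [B₁.val and h.off]
14. n1.sig = true  [B.val == true]
15. n1.wid = true  [B.cnt > 13]
16. n6.idx = "qvq"  [S.lab ++ "q"]
17. n6.fin = "qvz"  [S.lab ++ "z"]
18. n7.wid = false  [terminal]
19. n8.fin = "qvqqvz"  [B.idx ++ B.fin]
20. n8.cnt = "xz"  ["xz"]
21. n9.idx = "uqvqqvz"  ["u" ++ A₀.fin]
22. n9.fin = "xzqvqqvz"  [A₀.cnt ++ A₀.fin]
23. n10.idx = "nuqvqqvz"  ["n" ++ B₀.idx]
24. n10.fin = "uqvqqvzv"  [B₀.idx ++ "v"]
25. n11.key = 24  [terminal]
26. n12.off = true  [terminal]
27. n13.sig = true  [terminal]
28. n10.cnt = 10  [e.key - 14]
29. n10.val = true  [b.sig and h.off]
30. n14.lab = "uqvqqvzxzqvqqvz"  [B₀.idx ++ B₀.fin]
31. n15.key = -5  [terminal]
32. n14.cnt = false  [e.key > -5]
33. n14.key = false  [e.key > -5]
34. n14.wid = 11  [e.key + 16]
35. n9.cnt = -3  [B₁.cnt * 3 - 33]
36. n9.val = true  [true]
37. n16.fin = "qvqqvz"  [if B.val then A₀.fin else "k"]
38. n16.cnt = "nxz"  ["n" ++ A₀.cnt]
39. n17.off = false  [terminal]
40. n18.wid = false  [terminal]
41. n16.sig = true  [not h.off]
42. n16.wid = false  [a.wid == true]
43. n8.sig = true  [B.val == true]
44. n8.wid = false  [B.val == false]
45. n6.cnt = 24  [24]
46. n6.val = true  [A.sig == true]
47. n0.cnt = true  [B.val == true]
48. n0.key = false  [false]
49. n0.wid = 26  [B.cnt * 3 - 46]

"nuqvqqvz"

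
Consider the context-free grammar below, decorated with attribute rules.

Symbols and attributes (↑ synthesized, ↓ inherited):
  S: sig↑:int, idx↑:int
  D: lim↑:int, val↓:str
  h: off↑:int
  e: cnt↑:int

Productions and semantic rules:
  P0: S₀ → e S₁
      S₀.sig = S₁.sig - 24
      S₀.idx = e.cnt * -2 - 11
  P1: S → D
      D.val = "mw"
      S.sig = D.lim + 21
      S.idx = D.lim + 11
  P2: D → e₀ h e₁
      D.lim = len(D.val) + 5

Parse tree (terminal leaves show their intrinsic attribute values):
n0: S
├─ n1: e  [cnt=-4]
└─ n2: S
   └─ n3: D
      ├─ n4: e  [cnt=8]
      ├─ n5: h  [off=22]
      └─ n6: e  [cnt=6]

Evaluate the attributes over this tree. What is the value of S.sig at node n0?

4

1. n1.cnt = -4  [terminal]
2. n3.val = "mw"  ["mw"]
3. n4.cnt = 8  [terminal]
4. n5.off = 22  [terminal]
5. n6.cnt = 6  [terminal]
6. n3.lim = 7  [len(D.val) + 5]
7. n2.sig = 28  [D.lim + 21]
8. n2.idx = 18  [D.lim + 11]
9. n0.sig = 4  [S₁.sig - 24]
10. n0.idx = -3  [e.cnt * -2 - 11]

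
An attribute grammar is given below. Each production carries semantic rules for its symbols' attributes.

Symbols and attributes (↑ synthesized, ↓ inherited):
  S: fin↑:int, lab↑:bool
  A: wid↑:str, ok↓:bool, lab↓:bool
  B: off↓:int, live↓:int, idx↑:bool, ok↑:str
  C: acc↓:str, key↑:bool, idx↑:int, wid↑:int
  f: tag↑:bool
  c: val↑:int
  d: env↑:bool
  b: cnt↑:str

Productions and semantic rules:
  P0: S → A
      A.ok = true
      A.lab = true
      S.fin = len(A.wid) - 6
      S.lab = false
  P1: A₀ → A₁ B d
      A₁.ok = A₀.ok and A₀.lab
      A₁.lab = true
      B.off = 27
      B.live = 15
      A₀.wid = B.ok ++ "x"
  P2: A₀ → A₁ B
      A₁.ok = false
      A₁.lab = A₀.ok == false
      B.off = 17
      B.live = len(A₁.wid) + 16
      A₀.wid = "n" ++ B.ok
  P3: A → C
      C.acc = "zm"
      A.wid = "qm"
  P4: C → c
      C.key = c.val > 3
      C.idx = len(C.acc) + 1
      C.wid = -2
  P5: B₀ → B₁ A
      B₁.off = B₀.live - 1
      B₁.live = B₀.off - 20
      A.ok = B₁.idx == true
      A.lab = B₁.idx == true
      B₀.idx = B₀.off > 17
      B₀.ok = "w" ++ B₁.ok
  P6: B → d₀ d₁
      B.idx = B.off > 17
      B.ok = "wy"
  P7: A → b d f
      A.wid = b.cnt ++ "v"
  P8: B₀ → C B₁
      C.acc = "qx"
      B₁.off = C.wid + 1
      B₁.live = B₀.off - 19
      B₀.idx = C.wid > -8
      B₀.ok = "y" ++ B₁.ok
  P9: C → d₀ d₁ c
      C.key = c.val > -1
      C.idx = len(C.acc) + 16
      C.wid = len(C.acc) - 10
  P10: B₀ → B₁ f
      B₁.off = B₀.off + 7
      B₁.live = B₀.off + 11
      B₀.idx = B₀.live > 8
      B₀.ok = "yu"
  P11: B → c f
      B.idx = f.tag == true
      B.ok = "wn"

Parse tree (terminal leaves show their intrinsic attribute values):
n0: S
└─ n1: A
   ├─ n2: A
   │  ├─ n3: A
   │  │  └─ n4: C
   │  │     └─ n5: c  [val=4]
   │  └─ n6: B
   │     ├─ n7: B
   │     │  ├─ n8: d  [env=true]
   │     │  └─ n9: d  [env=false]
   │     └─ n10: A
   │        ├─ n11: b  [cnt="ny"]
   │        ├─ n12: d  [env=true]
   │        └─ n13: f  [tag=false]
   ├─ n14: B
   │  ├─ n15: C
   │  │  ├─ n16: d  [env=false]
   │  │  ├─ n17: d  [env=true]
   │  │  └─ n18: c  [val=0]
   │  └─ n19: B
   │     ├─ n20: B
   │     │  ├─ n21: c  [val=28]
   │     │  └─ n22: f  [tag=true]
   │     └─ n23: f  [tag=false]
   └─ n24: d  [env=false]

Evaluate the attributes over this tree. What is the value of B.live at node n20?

4

1. n1.ok = true  [true]
2. n1.lab = true  [true]
3. n2.ok = true  [A₀.ok and A₀.lab]
4. n2.lab = true  [true]
5. n3.ok = false  [false]
6. n3.lab = false  [A₀.ok == false]
7. n4.acc = "zm"  ["zm"]
8. n5.val = 4  [terminal]
9. n4.key = true  [c.val > 3]
10. n4.idx = 3  [len(C.acc) + 1]
11. n4.wid = -2  [-2]
12. n3.wid = "qm"  ["qm"]
13. n6.off = 17  [17]
14. n6.live = 18  [len(A₁.wid) + 16]
15. n7.off = 17  [B₀.live - 1]
16. n7.live = -3  [B₀.off - 20]
17. n8.env = true  [terminal]
18. n9.env = false  [terminal]
19. n7.idx = false  [B.off > 17]
20. n7.ok = "wy"  ["wy"]
21. n10.ok = false  [B₁.idx == true]
22. n10.lab = false  [B₁.idx == true]
23. n11.cnt = "ny"  [terminal]
24. n12.env = true  [terminal]
25. n13.tag = false  [terminal]
26. n10.wid = "nyv"  [b.cnt ++ "v"]
27. n6.idx = false  [B₀.off > 17]
28. n6.ok = "wwy"  ["w" ++ B₁.ok]
29. n2.wid = "nwwy"  ["n" ++ B.ok]
30. n14.off = 27  [27]
31. n14.live = 15  [15]
32. n15.acc = "qx"  ["qx"]
33. n16.env = false  [terminal]
34. n17.env = true  [terminal]
35. n18.val = 0  [terminal]
36. n15.key = true  [c.val > -1]
37. n15.idx = 18  [len(C.acc) + 16]
38. n15.wid = -8  [len(C.acc) - 10]
39. n19.off = -7  [C.wid + 1]
40. n19.live = 8  [B₀.off - 19]
41. n20.off = 0  [B₀.off + 7]
42. n20.live = 4  [B₀.off + 11]
43. n21.val = 28  [terminal]
44. n22.tag = true  [terminal]
45. n20.idx = true  [f.tag == true]
46. n20.ok = "wn"  ["wn"]
47. n23.tag = false  [terminal]
48. n19.idx = false  [B₀.live > 8]
49. n19.ok = "yu"  ["yu"]
50. n14.idx = false  [C.wid > -8]
51. n14.ok = "yyu"  ["y" ++ B₁.ok]
52. n24.env = false  [terminal]
53. n1.wid = "yyux"  [B.ok ++ "x"]
54. n0.fin = -2  [len(A.wid) - 6]
55. n0.lab = false  [false]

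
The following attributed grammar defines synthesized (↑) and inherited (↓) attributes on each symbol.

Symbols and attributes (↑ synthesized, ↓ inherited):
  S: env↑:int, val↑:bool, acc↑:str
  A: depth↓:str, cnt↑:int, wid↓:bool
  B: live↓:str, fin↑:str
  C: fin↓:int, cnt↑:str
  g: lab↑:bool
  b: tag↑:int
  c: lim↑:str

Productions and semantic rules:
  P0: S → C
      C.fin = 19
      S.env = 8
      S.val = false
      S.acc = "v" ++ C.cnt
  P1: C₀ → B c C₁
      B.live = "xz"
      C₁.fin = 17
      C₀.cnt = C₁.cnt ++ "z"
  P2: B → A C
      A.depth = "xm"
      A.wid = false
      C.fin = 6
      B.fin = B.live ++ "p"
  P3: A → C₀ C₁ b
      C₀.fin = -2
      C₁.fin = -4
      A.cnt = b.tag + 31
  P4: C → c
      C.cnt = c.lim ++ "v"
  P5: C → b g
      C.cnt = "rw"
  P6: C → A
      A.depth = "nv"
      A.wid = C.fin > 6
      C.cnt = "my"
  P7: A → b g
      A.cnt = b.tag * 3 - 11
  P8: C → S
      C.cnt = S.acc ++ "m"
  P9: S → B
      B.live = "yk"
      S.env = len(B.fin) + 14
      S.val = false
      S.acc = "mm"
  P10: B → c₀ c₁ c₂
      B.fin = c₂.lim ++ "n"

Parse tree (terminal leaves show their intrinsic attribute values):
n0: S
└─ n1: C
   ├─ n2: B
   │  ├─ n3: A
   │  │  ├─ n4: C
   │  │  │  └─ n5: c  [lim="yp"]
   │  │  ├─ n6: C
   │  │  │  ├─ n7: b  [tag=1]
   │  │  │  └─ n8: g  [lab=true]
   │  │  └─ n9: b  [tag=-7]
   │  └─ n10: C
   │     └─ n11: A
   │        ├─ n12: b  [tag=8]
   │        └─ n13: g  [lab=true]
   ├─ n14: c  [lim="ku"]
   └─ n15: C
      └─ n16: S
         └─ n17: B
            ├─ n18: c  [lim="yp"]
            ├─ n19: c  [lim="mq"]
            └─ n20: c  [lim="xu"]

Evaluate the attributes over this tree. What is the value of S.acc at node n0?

1. n1.fin = 19  [19]
2. n2.live = "xz"  ["xz"]
3. n3.depth = "xm"  ["xm"]
4. n3.wid = false  [false]
5. n4.fin = -2  [-2]
6. n5.lim = "yp"  [terminal]
7. n4.cnt = "ypv"  [c.lim ++ "v"]
8. n6.fin = -4  [-4]
9. n7.tag = 1  [terminal]
10. n8.lab = true  [terminal]
11. n6.cnt = "rw"  ["rw"]
12. n9.tag = -7  [terminal]
13. n3.cnt = 24  [b.tag + 31]
14. n10.fin = 6  [6]
15. n11.depth = "nv"  ["nv"]
16. n11.wid = false  [C.fin > 6]
17. n12.tag = 8  [terminal]
18. n13.lab = true  [terminal]
19. n11.cnt = 13  [b.tag * 3 - 11]
20. n10.cnt = "my"  ["my"]
21. n2.fin = "xzp"  [B.live ++ "p"]
22. n14.lim = "ku"  [terminal]
23. n15.fin = 17  [17]
24. n17.live = "yk"  ["yk"]
25. n18.lim = "yp"  [terminal]
26. n19.lim = "mq"  [terminal]
27. n20.lim = "xu"  [terminal]
28. n17.fin = "xun"  [c₂.lim ++ "n"]
29. n16.env = 17  [len(B.fin) + 14]
30. n16.val = false  [false]
31. n16.acc = "mm"  ["mm"]
32. n15.cnt = "mmm"  [S.acc ++ "m"]
33. n1.cnt = "mmmz"  [C₁.cnt ++ "z"]
34. n0.env = 8  [8]
35. n0.val = false  [false]
36. n0.acc = "vmmmz"  ["v" ++ C.cnt]

"vmmmz"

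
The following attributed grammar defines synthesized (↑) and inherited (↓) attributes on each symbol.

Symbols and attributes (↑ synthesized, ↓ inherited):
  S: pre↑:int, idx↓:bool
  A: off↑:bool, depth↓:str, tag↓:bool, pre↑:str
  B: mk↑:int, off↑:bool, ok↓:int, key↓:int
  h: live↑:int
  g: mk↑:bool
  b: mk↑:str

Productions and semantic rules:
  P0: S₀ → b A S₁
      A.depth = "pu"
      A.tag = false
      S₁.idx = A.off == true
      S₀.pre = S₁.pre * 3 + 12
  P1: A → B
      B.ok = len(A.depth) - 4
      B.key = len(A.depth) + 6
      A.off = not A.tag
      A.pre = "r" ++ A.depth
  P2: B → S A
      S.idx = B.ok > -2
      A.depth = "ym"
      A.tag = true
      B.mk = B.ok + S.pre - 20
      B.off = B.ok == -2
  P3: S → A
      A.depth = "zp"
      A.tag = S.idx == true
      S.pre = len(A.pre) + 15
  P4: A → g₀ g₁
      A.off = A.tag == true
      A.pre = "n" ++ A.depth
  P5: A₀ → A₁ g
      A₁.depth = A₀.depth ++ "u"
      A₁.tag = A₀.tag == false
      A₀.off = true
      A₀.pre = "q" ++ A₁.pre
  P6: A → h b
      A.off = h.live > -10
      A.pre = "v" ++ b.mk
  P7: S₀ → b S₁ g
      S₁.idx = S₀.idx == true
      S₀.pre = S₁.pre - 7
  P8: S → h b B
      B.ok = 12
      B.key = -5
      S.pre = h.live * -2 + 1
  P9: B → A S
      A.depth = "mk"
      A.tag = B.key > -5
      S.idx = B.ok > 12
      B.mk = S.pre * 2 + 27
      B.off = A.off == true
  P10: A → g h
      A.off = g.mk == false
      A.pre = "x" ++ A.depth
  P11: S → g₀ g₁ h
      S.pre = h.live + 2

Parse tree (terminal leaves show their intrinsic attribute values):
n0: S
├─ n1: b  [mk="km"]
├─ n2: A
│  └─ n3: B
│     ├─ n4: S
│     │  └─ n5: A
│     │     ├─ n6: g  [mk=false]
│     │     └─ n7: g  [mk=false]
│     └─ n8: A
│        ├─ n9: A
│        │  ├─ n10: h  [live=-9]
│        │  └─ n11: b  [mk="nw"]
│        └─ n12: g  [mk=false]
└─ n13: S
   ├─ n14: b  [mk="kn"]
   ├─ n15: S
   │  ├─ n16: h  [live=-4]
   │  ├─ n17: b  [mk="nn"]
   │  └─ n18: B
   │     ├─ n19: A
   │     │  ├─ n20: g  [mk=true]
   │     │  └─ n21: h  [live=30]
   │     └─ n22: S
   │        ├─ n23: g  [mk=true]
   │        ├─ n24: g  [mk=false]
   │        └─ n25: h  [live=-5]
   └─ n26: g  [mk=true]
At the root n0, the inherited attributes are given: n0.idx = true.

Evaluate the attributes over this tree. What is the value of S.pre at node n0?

1. n0.idx = true  [given at root]
2. n1.mk = "km"  [terminal]
3. n2.depth = "pu"  ["pu"]
4. n2.tag = false  [false]
5. n3.ok = -2  [len(A.depth) - 4]
6. n3.key = 8  [len(A.depth) + 6]
7. n4.idx = false  [B.ok > -2]
8. n5.depth = "zp"  ["zp"]
9. n5.tag = false  [S.idx == true]
10. n6.mk = false  [terminal]
11. n7.mk = false  [terminal]
12. n5.off = false  [A.tag == true]
13. n5.pre = "nzp"  ["n" ++ A.depth]
14. n4.pre = 18  [len(A.pre) + 15]
15. n8.depth = "ym"  ["ym"]
16. n8.tag = true  [true]
17. n9.depth = "ymu"  [A₀.depth ++ "u"]
18. n9.tag = false  [A₀.tag == false]
19. n10.live = -9  [terminal]
20. n11.mk = "nw"  [terminal]
21. n9.off = true  [h.live > -10]
22. n9.pre = "vnw"  ["v" ++ b.mk]
23. n12.mk = false  [terminal]
24. n8.off = true  [true]
25. n8.pre = "qvnw"  ["q" ++ A₁.pre]
26. n3.mk = -4  [B.ok + S.pre - 20]
27. n3.off = true  [B.ok == -2]
28. n2.off = true  [not A.tag]
29. n2.pre = "rpu"  ["r" ++ A.depth]
30. n13.idx = true  [A.off == true]
31. n14.mk = "kn"  [terminal]
32. n15.idx = true  [S₀.idx == true]
33. n16.live = -4  [terminal]
34. n17.mk = "nn"  [terminal]
35. n18.ok = 12  [12]
36. n18.key = -5  [-5]
37. n19.depth = "mk"  ["mk"]
38. n19.tag = false  [B.key > -5]
39. n20.mk = true  [terminal]
40. n21.live = 30  [terminal]
41. n19.off = false  [g.mk == false]
42. n19.pre = "xmk"  ["x" ++ A.depth]
43. n22.idx = false  [B.ok > 12]
44. n23.mk = true  [terminal]
45. n24.mk = false  [terminal]
46. n25.live = -5  [terminal]
47. n22.pre = -3  [h.live + 2]
48. n18.mk = 21  [S.pre * 2 + 27]
49. n18.off = false  [A.off == true]
50. n15.pre = 9  [h.live * -2 + 1]
51. n26.mk = true  [terminal]
52. n13.pre = 2  [S₁.pre - 7]
53. n0.pre = 18  [S₁.pre * 3 + 12]

18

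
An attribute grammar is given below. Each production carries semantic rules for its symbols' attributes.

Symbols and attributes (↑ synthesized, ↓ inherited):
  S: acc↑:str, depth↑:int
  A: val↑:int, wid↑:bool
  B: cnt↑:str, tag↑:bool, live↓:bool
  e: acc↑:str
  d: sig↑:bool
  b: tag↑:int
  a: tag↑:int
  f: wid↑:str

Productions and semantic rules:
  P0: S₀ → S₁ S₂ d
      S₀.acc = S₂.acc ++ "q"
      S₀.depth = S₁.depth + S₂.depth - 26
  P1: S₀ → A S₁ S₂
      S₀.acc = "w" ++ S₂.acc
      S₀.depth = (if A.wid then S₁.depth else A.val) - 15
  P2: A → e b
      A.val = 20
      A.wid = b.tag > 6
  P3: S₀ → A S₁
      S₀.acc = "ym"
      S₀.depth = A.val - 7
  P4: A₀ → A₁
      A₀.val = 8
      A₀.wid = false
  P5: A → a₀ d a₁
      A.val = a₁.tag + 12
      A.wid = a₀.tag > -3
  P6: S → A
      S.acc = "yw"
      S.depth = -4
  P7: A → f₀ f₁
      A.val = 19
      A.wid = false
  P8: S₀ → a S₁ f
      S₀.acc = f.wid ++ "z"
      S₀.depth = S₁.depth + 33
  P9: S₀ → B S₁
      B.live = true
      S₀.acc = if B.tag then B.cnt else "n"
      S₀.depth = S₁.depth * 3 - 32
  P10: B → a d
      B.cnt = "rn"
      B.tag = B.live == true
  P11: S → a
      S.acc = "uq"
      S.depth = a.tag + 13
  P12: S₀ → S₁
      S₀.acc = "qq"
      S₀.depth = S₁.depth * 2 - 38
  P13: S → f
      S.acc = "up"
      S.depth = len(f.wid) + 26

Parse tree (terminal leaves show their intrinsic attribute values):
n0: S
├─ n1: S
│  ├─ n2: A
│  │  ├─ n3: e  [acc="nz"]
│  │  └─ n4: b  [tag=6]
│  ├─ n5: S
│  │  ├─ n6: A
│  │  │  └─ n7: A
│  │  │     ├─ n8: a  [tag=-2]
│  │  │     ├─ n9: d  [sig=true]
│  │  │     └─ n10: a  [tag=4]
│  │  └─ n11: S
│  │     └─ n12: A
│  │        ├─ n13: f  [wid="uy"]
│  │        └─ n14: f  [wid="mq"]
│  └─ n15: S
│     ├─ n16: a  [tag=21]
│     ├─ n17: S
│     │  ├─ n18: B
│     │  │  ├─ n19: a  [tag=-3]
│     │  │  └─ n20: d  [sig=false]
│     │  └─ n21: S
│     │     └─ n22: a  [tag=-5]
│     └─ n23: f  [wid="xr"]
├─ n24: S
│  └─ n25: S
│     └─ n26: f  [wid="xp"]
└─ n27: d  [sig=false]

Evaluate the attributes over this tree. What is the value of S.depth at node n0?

1. n3.acc = "nz"  [terminal]
2. n4.tag = 6  [terminal]
3. n2.val = 20  [20]
4. n2.wid = false  [b.tag > 6]
5. n8.tag = -2  [terminal]
6. n9.sig = true  [terminal]
7. n10.tag = 4  [terminal]
8. n7.val = 16  [a₁.tag + 12]
9. n7.wid = true  [a₀.tag > -3]
10. n6.val = 8  [8]
11. n6.wid = false  [false]
12. n13.wid = "uy"  [terminal]
13. n14.wid = "mq"  [terminal]
14. n12.val = 19  [19]
15. n12.wid = false  [false]
16. n11.acc = "yw"  ["yw"]
17. n11.depth = -4  [-4]
18. n5.acc = "ym"  ["ym"]
19. n5.depth = 1  [A.val - 7]
20. n16.tag = 21  [terminal]
21. n18.live = true  [true]
22. n19.tag = -3  [terminal]
23. n20.sig = false  [terminal]
24. n18.cnt = "rn"  ["rn"]
25. n18.tag = true  [B.live == true]
26. n22.tag = -5  [terminal]
27. n21.acc = "uq"  ["uq"]
28. n21.depth = 8  [a.tag + 13]
29. n17.acc = "rn"  [if B.tag then B.cnt else "n"]
30. n17.depth = -8  [S₁.depth * 3 - 32]
31. n23.wid = "xr"  [terminal]
32. n15.acc = "xrz"  [f.wid ++ "z"]
33. n15.depth = 25  [S₁.depth + 33]
34. n1.acc = "wxrz"  ["w" ++ S₂.acc]
35. n1.depth = 5  [(if A.wid then S₁.depth else A.val) - 15]
36. n26.wid = "xp"  [terminal]
37. n25.acc = "up"  ["up"]
38. n25.depth = 28  [len(f.wid) + 26]
39. n24.acc = "qq"  ["qq"]
40. n24.depth = 18  [S₁.depth * 2 - 38]
41. n27.sig = false  [terminal]
42. n0.acc = "qqq"  [S₂.acc ++ "q"]
43. n0.depth = -3  [S₁.depth + S₂.depth - 26]

-3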